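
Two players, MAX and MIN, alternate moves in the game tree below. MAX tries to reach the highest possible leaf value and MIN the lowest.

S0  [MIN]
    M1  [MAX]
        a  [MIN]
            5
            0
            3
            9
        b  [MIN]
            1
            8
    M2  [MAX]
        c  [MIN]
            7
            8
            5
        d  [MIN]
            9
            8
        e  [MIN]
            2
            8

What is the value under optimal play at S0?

a (MIN): min(5, 0, 3, 9) = 0
b (MIN): min(1, 8) = 1
M1 (MAX): max(0, 1) = 1
c (MIN): min(7, 8, 5) = 5
d (MIN): min(9, 8) = 8
e (MIN): min(2, 8) = 2
M2 (MAX): max(5, 8, 2) = 8
S0 (MIN): min(1, 8) = 1

1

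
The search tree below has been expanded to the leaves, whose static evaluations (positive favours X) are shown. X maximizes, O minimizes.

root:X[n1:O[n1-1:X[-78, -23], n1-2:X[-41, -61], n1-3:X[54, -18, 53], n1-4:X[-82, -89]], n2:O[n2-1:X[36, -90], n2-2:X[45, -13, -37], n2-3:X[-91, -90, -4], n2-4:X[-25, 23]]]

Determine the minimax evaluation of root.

n1-1 (X): max(-78, -23) = -23
n1-2 (X): max(-41, -61) = -41
n1-3 (X): max(54, -18, 53) = 54
n1-4 (X): max(-82, -89) = -82
n1 (O): min(-23, -41, 54, -82) = -82
n2-1 (X): max(36, -90) = 36
n2-2 (X): max(45, -13, -37) = 45
n2-3 (X): max(-91, -90, -4) = -4
n2-4 (X): max(-25, 23) = 23
n2 (O): min(36, 45, -4, 23) = -4
root (X): max(-82, -4) = -4

-4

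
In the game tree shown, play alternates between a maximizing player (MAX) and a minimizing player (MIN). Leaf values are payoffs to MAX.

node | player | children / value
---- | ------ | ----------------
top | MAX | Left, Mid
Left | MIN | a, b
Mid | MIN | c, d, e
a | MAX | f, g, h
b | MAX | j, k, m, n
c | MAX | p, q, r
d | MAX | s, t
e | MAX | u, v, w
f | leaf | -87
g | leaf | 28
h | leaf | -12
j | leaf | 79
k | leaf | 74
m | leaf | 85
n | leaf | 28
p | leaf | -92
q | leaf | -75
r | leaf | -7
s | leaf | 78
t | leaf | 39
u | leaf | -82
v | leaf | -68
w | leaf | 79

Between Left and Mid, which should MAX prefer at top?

a (MAX): max(-87, 28, -12) = 28
b (MAX): max(79, 74, 85, 28) = 85
Left (MIN): min(28, 85) = 28
c (MAX): max(-92, -75, -7) = -7
d (MAX): max(78, 39) = 78
e (MAX): max(-82, -68, 79) = 79
Mid (MIN): min(-7, 78, 79) = -7
MAX prefers the higher value; Left=28, Mid=-7. Left is better since 28 > -7.

Left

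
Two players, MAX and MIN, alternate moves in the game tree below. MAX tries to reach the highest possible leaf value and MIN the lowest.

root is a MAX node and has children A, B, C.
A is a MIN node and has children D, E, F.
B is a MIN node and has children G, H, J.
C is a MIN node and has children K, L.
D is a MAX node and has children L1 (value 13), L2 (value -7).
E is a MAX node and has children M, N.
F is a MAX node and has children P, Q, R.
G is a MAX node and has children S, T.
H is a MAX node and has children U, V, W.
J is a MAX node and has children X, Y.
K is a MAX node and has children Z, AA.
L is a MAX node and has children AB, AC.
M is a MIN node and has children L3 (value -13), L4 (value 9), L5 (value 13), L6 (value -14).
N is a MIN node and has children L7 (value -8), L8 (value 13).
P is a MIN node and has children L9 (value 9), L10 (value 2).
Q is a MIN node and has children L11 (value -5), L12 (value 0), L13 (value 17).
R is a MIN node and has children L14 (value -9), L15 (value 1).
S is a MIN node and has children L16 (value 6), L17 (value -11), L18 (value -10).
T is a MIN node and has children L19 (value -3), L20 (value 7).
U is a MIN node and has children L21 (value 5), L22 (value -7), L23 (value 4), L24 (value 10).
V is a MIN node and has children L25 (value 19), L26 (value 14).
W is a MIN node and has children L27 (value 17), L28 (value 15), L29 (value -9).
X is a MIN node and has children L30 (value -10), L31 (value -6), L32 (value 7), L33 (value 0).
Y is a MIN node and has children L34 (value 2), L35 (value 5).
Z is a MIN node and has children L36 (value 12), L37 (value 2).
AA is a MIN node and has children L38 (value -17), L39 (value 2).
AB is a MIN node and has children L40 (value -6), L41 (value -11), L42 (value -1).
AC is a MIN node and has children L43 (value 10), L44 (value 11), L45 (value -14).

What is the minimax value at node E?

-8

M (MIN): min(-13, 9, 13, -14) = -14
N (MIN): min(-8, 13) = -8
E (MAX): max(-14, -8) = -8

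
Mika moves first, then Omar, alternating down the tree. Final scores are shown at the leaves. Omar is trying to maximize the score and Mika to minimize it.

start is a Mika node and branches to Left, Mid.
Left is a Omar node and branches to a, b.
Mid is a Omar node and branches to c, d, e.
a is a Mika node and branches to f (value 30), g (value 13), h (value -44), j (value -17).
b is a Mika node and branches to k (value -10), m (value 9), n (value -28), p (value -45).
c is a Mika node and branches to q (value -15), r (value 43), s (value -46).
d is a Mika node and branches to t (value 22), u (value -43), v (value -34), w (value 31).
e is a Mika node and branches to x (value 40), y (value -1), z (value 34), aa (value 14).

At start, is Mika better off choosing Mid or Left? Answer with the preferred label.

Left

c (Mika): min(-15, 43, -46) = -46
d (Mika): min(22, -43, -34, 31) = -43
e (Mika): min(40, -1, 34, 14) = -1
Mid (Omar): max(-46, -43, -1) = -1
a (Mika): min(30, 13, -44, -17) = -44
b (Mika): min(-10, 9, -28, -45) = -45
Left (Omar): max(-44, -45) = -44
Mika prefers the lower value; Mid=-1, Left=-44. Left is better since -44 < -1.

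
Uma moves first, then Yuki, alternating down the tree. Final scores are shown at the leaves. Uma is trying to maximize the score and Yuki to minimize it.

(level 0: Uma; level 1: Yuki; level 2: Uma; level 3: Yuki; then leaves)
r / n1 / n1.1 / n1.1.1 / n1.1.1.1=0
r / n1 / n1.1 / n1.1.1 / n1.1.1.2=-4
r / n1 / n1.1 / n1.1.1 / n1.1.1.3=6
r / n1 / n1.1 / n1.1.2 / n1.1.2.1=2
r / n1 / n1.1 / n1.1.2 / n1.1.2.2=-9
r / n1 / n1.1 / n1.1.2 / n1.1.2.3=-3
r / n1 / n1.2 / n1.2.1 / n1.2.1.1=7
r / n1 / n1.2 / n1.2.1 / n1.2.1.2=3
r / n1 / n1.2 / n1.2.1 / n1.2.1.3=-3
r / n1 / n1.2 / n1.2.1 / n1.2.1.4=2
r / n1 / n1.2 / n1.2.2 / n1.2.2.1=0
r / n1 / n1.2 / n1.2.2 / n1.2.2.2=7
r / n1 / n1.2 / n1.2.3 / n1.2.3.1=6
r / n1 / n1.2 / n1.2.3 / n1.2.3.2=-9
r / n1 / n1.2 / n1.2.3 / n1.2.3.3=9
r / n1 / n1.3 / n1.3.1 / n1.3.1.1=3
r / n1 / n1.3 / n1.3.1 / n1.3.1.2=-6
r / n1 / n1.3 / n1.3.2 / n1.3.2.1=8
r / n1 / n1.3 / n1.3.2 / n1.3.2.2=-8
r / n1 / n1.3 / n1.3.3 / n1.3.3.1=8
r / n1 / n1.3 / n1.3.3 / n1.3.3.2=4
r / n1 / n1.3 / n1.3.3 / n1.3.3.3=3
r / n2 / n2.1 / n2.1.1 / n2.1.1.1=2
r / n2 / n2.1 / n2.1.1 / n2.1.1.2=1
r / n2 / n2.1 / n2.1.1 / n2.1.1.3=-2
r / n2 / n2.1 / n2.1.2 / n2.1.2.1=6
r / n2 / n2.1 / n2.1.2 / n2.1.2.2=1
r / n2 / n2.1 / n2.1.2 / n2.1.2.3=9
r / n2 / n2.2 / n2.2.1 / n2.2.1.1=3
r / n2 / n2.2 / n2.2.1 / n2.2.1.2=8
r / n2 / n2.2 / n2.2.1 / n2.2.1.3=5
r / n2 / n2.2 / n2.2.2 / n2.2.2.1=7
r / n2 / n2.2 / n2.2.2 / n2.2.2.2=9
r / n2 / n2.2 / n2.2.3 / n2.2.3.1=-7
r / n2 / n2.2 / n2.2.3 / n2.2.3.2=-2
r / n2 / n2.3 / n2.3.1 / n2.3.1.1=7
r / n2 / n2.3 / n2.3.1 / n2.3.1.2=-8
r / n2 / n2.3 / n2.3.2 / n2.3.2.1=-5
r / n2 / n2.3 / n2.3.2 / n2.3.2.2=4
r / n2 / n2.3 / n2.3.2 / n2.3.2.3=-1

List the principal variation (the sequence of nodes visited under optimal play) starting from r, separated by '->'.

r -> n1 -> n1.1 -> n1.1.1 -> n1.1.1.2

n1.1.1 (Yuki): min(0, -4, 6) = -4
n1.1.2 (Yuki): min(2, -9, -3) = -9
n1.1 (Uma): max(-4, -9) = -4
n1.2.1 (Yuki): min(7, 3, -3, 2) = -3
n1.2.2 (Yuki): min(0, 7) = 0
n1.2.3 (Yuki): min(6, -9, 9) = -9
n1.2 (Uma): max(-3, 0, -9) = 0
n1.3.1 (Yuki): min(3, -6) = -6
n1.3.2 (Yuki): min(8, -8) = -8
n1.3.3 (Yuki): min(8, 4, 3) = 3
n1.3 (Uma): max(-6, -8, 3) = 3
n1 (Yuki): min(-4, 0, 3) = -4
n2.1.1 (Yuki): min(2, 1, -2) = -2
n2.1.2 (Yuki): min(6, 1, 9) = 1
n2.1 (Uma): max(-2, 1) = 1
n2.2.1 (Yuki): min(3, 8, 5) = 3
n2.2.2 (Yuki): min(7, 9) = 7
n2.2.3 (Yuki): min(-7, -2) = -7
n2.2 (Uma): max(3, 7, -7) = 7
n2.3.1 (Yuki): min(7, -8) = -8
n2.3.2 (Yuki): min(-5, 4, -1) = -5
n2.3 (Uma): max(-8, -5) = -5
n2 (Yuki): min(1, 7, -5) = -5
r (Uma): max(-4, -5) = -4
At r, Uma picks n1 (highest: -4).
At n1, Yuki picks n1.1 (lowest: -4).
At n1.1, Uma picks n1.1.1 (highest: -4).
At n1.1.1, Yuki picks n1.1.1.2 (lowest: -4).
Terminal value -4.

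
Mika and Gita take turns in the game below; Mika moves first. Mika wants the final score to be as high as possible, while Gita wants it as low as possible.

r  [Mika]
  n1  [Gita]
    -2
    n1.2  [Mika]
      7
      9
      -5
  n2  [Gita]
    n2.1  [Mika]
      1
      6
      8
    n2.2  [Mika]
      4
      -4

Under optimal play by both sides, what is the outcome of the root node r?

4

n1.2 (Mika): max(7, 9, -5) = 9
n1 (Gita): min(-2, 9) = -2
n2.1 (Mika): max(1, 6, 8) = 8
n2.2 (Mika): max(4, -4) = 4
n2 (Gita): min(8, 4) = 4
r (Mika): max(-2, 4) = 4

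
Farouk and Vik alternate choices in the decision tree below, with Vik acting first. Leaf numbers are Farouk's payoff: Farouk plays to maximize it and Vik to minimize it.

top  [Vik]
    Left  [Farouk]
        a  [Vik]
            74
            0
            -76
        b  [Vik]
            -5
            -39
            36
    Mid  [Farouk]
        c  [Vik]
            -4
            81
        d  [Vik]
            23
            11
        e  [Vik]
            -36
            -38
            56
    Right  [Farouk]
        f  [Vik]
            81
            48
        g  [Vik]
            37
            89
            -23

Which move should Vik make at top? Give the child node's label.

a (Vik): min(74, 0, -76) = -76
b (Vik): min(-5, -39, 36) = -39
Left (Farouk): max(-76, -39) = -39
c (Vik): min(-4, 81) = -4
d (Vik): min(23, 11) = 11
e (Vik): min(-36, -38, 56) = -38
Mid (Farouk): max(-4, 11, -38) = 11
f (Vik): min(81, 48) = 48
g (Vik): min(37, 89, -23) = -23
Right (Farouk): max(48, -23) = 48
top (Vik): min(-39, 11, 48) = -39
Vik at top wants the lowest of {Left=-39, Mid=11, Right=48}, so chooses Left.

Left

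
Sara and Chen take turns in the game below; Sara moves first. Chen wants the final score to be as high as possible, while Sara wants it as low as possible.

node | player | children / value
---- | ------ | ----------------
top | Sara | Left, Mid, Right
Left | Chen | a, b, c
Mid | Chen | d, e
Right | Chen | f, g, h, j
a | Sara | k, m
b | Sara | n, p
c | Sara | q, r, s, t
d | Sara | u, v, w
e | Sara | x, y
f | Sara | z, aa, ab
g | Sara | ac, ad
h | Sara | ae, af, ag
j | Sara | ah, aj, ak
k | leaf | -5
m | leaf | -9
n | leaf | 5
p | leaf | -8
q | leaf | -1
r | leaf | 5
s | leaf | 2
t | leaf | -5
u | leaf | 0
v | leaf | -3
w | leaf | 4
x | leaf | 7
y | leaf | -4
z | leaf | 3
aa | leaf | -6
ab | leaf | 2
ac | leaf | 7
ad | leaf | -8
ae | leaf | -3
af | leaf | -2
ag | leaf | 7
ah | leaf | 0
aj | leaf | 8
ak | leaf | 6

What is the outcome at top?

-5

a (Sara): min(-5, -9) = -9
b (Sara): min(5, -8) = -8
c (Sara): min(-1, 5, 2, -5) = -5
Left (Chen): max(-9, -8, -5) = -5
d (Sara): min(0, -3, 4) = -3
e (Sara): min(7, -4) = -4
Mid (Chen): max(-3, -4) = -3
f (Sara): min(3, -6, 2) = -6
g (Sara): min(7, -8) = -8
h (Sara): min(-3, -2, 7) = -3
j (Sara): min(0, 8, 6) = 0
Right (Chen): max(-6, -8, -3, 0) = 0
top (Sara): min(-5, -3, 0) = -5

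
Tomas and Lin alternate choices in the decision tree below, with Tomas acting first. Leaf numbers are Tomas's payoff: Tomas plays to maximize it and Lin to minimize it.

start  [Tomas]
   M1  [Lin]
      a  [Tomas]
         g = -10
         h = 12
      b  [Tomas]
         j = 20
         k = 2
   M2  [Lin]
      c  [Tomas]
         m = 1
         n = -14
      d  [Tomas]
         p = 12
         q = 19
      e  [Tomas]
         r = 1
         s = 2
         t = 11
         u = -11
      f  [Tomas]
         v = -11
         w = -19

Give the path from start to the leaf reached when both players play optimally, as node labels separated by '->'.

start -> M1 -> a -> h

a (Tomas): max(-10, 12) = 12
b (Tomas): max(20, 2) = 20
M1 (Lin): min(12, 20) = 12
c (Tomas): max(1, -14) = 1
d (Tomas): max(12, 19) = 19
e (Tomas): max(1, 2, 11, -11) = 11
f (Tomas): max(-11, -19) = -11
M2 (Lin): min(1, 19, 11, -11) = -11
start (Tomas): max(12, -11) = 12
At start, Tomas picks M1 (highest: 12).
At M1, Lin picks a (lowest: 12).
At a, Tomas picks h (highest: 12).
Terminal value 12.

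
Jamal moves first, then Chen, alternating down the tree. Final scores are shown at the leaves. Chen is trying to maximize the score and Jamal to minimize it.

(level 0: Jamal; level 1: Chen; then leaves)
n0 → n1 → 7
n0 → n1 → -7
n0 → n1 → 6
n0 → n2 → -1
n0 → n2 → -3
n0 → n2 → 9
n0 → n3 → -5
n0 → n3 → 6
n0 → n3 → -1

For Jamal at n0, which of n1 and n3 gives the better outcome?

n3

n1 (Chen): max(7, -7, 6) = 7
n3 (Chen): max(-5, 6, -1) = 6
Jamal prefers the lower value; n1=7, n3=6. n3 is better since 6 < 7.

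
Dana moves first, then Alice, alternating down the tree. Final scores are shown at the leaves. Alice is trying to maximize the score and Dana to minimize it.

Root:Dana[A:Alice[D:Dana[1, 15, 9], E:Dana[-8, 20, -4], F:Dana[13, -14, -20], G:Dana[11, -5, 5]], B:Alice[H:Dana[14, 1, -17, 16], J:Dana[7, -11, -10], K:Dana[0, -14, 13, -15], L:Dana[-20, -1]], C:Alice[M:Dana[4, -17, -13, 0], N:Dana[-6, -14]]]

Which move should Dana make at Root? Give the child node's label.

C

D (Dana): min(1, 15, 9) = 1
E (Dana): min(-8, 20, -4) = -8
F (Dana): min(13, -14, -20) = -20
G (Dana): min(11, -5, 5) = -5
A (Alice): max(1, -8, -20, -5) = 1
H (Dana): min(14, 1, -17, 16) = -17
J (Dana): min(7, -11, -10) = -11
K (Dana): min(0, -14, 13, -15) = -15
L (Dana): min(-20, -1) = -20
B (Alice): max(-17, -11, -15, -20) = -11
M (Dana): min(4, -17, -13, 0) = -17
N (Dana): min(-6, -14) = -14
C (Alice): max(-17, -14) = -14
Root (Dana): min(1, -11, -14) = -14
Dana at Root wants the lowest of {A=1, B=-11, C=-14}, so chooses C.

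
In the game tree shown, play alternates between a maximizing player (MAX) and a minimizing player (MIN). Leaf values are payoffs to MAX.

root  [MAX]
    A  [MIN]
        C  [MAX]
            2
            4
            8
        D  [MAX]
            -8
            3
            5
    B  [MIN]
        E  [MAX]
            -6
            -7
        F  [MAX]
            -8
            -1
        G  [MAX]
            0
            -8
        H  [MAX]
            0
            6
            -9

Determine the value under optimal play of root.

C (MAX): max(2, 4, 8) = 8
D (MAX): max(-8, 3, 5) = 5
A (MIN): min(8, 5) = 5
E (MAX): max(-6, -7) = -6
F (MAX): max(-8, -1) = -1
G (MAX): max(0, -8) = 0
H (MAX): max(0, 6, -9) = 6
B (MIN): min(-6, -1, 0, 6) = -6
root (MAX): max(5, -6) = 5

5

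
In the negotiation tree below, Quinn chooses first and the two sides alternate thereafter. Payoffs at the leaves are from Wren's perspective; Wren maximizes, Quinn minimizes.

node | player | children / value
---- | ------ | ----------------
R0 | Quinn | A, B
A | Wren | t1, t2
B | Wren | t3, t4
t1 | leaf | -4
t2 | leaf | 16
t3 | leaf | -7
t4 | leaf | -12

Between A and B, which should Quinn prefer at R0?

B

A (Wren): max(-4, 16) = 16
B (Wren): max(-7, -12) = -7
Quinn prefers the lower value; A=16, B=-7. B is better since -7 < 16.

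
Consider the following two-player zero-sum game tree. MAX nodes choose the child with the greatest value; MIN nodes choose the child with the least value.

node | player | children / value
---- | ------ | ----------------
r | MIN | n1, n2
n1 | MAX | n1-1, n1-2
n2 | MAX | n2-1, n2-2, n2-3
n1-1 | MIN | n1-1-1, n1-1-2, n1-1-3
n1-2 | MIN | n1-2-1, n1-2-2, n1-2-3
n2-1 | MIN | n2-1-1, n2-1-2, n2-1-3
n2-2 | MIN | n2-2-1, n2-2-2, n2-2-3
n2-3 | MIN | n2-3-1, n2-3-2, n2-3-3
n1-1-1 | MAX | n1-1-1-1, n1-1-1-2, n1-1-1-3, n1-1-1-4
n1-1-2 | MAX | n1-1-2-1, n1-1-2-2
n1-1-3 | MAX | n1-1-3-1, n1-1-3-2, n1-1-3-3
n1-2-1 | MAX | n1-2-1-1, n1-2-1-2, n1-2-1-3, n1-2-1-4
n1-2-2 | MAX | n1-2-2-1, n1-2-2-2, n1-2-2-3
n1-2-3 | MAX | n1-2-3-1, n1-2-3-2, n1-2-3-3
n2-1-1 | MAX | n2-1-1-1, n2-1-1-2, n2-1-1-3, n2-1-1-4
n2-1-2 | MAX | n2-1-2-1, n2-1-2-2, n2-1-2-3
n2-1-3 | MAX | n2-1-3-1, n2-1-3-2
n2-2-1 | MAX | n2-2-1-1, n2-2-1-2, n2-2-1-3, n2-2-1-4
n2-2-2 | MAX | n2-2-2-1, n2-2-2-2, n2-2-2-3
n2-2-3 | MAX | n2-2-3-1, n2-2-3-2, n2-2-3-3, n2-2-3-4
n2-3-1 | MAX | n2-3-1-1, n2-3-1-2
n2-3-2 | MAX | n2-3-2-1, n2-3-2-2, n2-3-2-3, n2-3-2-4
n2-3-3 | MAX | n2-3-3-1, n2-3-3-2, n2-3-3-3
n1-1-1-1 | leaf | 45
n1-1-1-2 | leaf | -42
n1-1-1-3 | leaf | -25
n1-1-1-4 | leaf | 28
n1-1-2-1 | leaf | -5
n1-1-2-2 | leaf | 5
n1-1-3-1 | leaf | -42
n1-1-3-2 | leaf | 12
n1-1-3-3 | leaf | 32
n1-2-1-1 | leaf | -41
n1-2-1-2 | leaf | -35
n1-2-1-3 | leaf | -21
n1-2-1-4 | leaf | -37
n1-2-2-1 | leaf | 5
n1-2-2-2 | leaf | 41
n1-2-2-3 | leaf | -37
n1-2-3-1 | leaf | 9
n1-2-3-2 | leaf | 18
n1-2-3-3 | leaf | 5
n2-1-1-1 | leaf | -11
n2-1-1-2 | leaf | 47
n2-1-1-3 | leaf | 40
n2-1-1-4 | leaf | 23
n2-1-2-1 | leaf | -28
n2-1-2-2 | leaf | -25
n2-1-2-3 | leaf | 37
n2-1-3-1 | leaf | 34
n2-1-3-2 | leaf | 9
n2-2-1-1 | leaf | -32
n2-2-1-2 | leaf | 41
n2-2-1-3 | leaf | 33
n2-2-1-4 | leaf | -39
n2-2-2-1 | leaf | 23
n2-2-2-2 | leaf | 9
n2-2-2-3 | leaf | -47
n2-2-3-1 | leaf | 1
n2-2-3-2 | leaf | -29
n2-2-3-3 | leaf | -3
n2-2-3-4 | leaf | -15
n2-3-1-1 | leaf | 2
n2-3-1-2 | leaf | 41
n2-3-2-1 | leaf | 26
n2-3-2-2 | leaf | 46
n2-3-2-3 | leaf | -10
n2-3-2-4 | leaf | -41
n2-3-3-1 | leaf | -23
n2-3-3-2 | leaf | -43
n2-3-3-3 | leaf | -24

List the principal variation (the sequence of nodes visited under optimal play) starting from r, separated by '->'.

n1-1-1 (MAX): max(45, -42, -25, 28) = 45
n1-1-2 (MAX): max(-5, 5) = 5
n1-1-3 (MAX): max(-42, 12, 32) = 32
n1-1 (MIN): min(45, 5, 32) = 5
n1-2-1 (MAX): max(-41, -35, -21, -37) = -21
n1-2-2 (MAX): max(5, 41, -37) = 41
n1-2-3 (MAX): max(9, 18, 5) = 18
n1-2 (MIN): min(-21, 41, 18) = -21
n1 (MAX): max(5, -21) = 5
n2-1-1 (MAX): max(-11, 47, 40, 23) = 47
n2-1-2 (MAX): max(-28, -25, 37) = 37
n2-1-3 (MAX): max(34, 9) = 34
n2-1 (MIN): min(47, 37, 34) = 34
n2-2-1 (MAX): max(-32, 41, 33, -39) = 41
n2-2-2 (MAX): max(23, 9, -47) = 23
n2-2-3 (MAX): max(1, -29, -3, -15) = 1
n2-2 (MIN): min(41, 23, 1) = 1
n2-3-1 (MAX): max(2, 41) = 41
n2-3-2 (MAX): max(26, 46, -10, -41) = 46
n2-3-3 (MAX): max(-23, -43, -24) = -23
n2-3 (MIN): min(41, 46, -23) = -23
n2 (MAX): max(34, 1, -23) = 34
r (MIN): min(5, 34) = 5
At r, MIN picks n1 (lowest: 5).
At n1, MAX picks n1-1 (highest: 5).
At n1-1, MIN picks n1-1-2 (lowest: 5).
At n1-1-2, MAX picks n1-1-2-2 (highest: 5).
Terminal value 5.

r -> n1 -> n1-1 -> n1-1-2 -> n1-1-2-2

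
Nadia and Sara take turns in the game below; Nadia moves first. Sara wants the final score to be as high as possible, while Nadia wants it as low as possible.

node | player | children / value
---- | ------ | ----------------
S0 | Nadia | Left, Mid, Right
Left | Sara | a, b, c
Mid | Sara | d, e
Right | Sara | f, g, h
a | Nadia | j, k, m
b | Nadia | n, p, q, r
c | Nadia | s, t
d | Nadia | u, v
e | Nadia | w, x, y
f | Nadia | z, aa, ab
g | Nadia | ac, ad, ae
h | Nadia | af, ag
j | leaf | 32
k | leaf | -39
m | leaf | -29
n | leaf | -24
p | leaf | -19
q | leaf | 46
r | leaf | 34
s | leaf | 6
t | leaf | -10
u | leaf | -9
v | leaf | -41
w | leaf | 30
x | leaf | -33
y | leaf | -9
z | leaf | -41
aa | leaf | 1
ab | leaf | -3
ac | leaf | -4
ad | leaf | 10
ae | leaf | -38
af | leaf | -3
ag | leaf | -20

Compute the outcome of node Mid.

-33

d (Nadia): min(-9, -41) = -41
e (Nadia): min(30, -33, -9) = -33
Mid (Sara): max(-41, -33) = -33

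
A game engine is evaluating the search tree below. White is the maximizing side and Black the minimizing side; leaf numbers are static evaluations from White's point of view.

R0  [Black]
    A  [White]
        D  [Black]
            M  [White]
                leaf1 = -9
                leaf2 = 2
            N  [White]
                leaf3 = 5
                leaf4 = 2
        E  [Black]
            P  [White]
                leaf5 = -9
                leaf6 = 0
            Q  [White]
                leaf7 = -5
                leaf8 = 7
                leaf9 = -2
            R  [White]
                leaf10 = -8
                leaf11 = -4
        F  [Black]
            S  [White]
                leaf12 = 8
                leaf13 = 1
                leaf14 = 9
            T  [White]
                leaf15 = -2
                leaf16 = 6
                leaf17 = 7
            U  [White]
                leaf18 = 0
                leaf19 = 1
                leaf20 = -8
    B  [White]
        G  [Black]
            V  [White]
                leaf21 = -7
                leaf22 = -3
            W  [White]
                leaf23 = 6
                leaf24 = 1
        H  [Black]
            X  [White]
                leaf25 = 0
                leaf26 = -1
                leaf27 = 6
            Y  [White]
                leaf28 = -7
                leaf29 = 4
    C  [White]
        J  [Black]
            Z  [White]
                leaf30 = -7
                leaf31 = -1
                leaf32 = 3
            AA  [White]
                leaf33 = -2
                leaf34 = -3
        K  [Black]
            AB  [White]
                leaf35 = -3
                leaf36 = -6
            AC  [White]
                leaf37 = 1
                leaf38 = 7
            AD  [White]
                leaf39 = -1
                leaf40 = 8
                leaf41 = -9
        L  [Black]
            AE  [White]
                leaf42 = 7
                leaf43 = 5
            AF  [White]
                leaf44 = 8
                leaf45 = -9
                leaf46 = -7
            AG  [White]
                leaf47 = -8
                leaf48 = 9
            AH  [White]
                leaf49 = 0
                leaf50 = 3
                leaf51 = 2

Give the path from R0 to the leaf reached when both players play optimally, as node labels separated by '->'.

R0 -> A -> D -> M -> leaf2

M (White): max(-9, 2) = 2
N (White): max(5, 2) = 5
D (Black): min(2, 5) = 2
P (White): max(-9, 0) = 0
Q (White): max(-5, 7, -2) = 7
R (White): max(-8, -4) = -4
E (Black): min(0, 7, -4) = -4
S (White): max(8, 1, 9) = 9
T (White): max(-2, 6, 7) = 7
U (White): max(0, 1, -8) = 1
F (Black): min(9, 7, 1) = 1
A (White): max(2, -4, 1) = 2
V (White): max(-7, -3) = -3
W (White): max(6, 1) = 6
G (Black): min(-3, 6) = -3
X (White): max(0, -1, 6) = 6
Y (White): max(-7, 4) = 4
H (Black): min(6, 4) = 4
B (White): max(-3, 4) = 4
Z (White): max(-7, -1, 3) = 3
AA (White): max(-2, -3) = -2
J (Black): min(3, -2) = -2
AB (White): max(-3, -6) = -3
AC (White): max(1, 7) = 7
AD (White): max(-1, 8, -9) = 8
K (Black): min(-3, 7, 8) = -3
AE (White): max(7, 5) = 7
AF (White): max(8, -9, -7) = 8
AG (White): max(-8, 9) = 9
AH (White): max(0, 3, 2) = 3
L (Black): min(7, 8, 9, 3) = 3
C (White): max(-2, -3, 3) = 3
R0 (Black): min(2, 4, 3) = 2
At R0, Black picks A (lowest: 2).
At A, White picks D (highest: 2).
At D, Black picks M (lowest: 2).
At M, White picks leaf2 (highest: 2).
Terminal value 2.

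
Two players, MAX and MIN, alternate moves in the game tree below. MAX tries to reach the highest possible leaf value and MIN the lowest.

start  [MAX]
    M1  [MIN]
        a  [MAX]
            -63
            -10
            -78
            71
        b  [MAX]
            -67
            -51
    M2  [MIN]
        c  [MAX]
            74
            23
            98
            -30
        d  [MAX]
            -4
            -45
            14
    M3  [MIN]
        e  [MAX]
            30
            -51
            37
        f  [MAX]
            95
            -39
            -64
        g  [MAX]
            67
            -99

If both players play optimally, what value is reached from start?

37

a (MAX): max(-63, -10, -78, 71) = 71
b (MAX): max(-67, -51) = -51
M1 (MIN): min(71, -51) = -51
c (MAX): max(74, 23, 98, -30) = 98
d (MAX): max(-4, -45, 14) = 14
M2 (MIN): min(98, 14) = 14
e (MAX): max(30, -51, 37) = 37
f (MAX): max(95, -39, -64) = 95
g (MAX): max(67, -99) = 67
M3 (MIN): min(37, 95, 67) = 37
start (MAX): max(-51, 14, 37) = 37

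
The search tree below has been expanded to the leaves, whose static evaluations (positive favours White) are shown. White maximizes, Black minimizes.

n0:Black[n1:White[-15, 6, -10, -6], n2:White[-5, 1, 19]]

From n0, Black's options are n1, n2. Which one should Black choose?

n1

n1 (White): max(-15, 6, -10, -6) = 6
n2 (White): max(-5, 1, 19) = 19
n0 (Black): min(6, 19) = 6
Black at n0 wants the lowest of {n1=6, n2=19}, so chooses n1.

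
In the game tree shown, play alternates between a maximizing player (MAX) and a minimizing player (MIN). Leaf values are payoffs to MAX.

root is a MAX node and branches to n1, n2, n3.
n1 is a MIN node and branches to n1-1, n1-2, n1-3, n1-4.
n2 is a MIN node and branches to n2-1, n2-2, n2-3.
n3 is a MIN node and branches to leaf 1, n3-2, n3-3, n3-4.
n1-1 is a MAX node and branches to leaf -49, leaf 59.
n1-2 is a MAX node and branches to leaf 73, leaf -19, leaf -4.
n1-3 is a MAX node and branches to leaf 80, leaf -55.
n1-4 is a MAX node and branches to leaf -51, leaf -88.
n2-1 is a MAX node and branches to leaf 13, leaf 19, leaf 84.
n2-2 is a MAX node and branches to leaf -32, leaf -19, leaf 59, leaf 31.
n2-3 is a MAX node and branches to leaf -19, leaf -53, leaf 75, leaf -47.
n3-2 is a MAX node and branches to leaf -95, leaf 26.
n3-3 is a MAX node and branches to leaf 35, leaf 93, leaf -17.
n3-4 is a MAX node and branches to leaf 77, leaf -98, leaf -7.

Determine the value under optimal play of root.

59

n1-1 (MAX): max(-49, 59) = 59
n1-2 (MAX): max(73, -19, -4) = 73
n1-3 (MAX): max(80, -55) = 80
n1-4 (MAX): max(-51, -88) = -51
n1 (MIN): min(59, 73, 80, -51) = -51
n2-1 (MAX): max(13, 19, 84) = 84
n2-2 (MAX): max(-32, -19, 59, 31) = 59
n2-3 (MAX): max(-19, -53, 75, -47) = 75
n2 (MIN): min(84, 59, 75) = 59
n3-2 (MAX): max(-95, 26) = 26
n3-3 (MAX): max(35, 93, -17) = 93
n3-4 (MAX): max(77, -98, -7) = 77
n3 (MIN): min(1, 26, 93, 77) = 1
root (MAX): max(-51, 59, 1) = 59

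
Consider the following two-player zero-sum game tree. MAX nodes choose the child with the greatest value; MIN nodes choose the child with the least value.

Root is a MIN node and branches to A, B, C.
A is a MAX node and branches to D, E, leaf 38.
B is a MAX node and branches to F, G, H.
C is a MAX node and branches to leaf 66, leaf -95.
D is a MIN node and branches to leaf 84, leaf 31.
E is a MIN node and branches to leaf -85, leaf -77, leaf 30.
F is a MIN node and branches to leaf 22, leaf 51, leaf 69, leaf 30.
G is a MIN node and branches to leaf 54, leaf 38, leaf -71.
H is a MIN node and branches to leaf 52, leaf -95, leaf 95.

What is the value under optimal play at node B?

22

F (MIN): min(22, 51, 69, 30) = 22
G (MIN): min(54, 38, -71) = -71
H (MIN): min(52, -95, 95) = -95
B (MAX): max(22, -71, -95) = 22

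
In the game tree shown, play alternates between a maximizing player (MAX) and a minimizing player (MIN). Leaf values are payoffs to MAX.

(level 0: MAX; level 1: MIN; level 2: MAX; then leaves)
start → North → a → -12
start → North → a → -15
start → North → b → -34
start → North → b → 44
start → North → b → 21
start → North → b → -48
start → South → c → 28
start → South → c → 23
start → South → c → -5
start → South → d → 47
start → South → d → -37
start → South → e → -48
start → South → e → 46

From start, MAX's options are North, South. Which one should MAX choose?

South

a (MAX): max(-12, -15) = -12
b (MAX): max(-34, 44, 21, -48) = 44
North (MIN): min(-12, 44) = -12
c (MAX): max(28, 23, -5) = 28
d (MAX): max(47, -37) = 47
e (MAX): max(-48, 46) = 46
South (MIN): min(28, 47, 46) = 28
start (MAX): max(-12, 28) = 28
MAX at start wants the highest of {North=-12, South=28}, so chooses South.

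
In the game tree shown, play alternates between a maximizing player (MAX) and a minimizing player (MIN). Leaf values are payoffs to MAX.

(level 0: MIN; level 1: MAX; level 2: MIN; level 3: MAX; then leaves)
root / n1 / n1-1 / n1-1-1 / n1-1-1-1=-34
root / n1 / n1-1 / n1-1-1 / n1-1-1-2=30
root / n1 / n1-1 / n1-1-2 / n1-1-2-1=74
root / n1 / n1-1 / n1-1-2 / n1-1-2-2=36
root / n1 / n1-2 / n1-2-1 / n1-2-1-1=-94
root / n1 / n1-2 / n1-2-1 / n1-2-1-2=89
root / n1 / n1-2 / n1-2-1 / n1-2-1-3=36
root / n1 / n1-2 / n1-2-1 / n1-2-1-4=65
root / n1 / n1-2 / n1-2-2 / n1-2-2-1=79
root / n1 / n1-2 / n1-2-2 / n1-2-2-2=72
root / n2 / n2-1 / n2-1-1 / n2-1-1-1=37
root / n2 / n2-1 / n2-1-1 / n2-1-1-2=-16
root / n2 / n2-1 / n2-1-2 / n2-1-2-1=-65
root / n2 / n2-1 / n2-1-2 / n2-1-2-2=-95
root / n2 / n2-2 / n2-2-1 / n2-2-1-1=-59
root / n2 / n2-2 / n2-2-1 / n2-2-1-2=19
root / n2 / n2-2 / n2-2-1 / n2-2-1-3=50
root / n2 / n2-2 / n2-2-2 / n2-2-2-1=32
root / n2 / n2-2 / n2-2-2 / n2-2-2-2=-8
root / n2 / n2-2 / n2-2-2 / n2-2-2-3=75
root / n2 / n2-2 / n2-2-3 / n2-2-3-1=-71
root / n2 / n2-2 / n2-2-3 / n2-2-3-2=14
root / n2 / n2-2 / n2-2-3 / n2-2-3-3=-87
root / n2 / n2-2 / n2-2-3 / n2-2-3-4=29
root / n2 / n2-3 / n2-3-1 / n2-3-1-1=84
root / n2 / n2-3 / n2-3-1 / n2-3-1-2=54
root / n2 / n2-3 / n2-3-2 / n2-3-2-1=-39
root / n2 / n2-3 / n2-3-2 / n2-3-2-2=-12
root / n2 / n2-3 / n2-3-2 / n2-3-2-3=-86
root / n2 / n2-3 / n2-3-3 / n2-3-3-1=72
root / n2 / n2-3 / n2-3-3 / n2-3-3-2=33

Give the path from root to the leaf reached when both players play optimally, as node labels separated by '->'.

n1-1-1 (MAX): max(-34, 30) = 30
n1-1-2 (MAX): max(74, 36) = 74
n1-1 (MIN): min(30, 74) = 30
n1-2-1 (MAX): max(-94, 89, 36, 65) = 89
n1-2-2 (MAX): max(79, 72) = 79
n1-2 (MIN): min(89, 79) = 79
n1 (MAX): max(30, 79) = 79
n2-1-1 (MAX): max(37, -16) = 37
n2-1-2 (MAX): max(-65, -95) = -65
n2-1 (MIN): min(37, -65) = -65
n2-2-1 (MAX): max(-59, 19, 50) = 50
n2-2-2 (MAX): max(32, -8, 75) = 75
n2-2-3 (MAX): max(-71, 14, -87, 29) = 29
n2-2 (MIN): min(50, 75, 29) = 29
n2-3-1 (MAX): max(84, 54) = 84
n2-3-2 (MAX): max(-39, -12, -86) = -12
n2-3-3 (MAX): max(72, 33) = 72
n2-3 (MIN): min(84, -12, 72) = -12
n2 (MAX): max(-65, 29, -12) = 29
root (MIN): min(79, 29) = 29
At root, MIN picks n2 (lowest: 29).
At n2, MAX picks n2-2 (highest: 29).
At n2-2, MIN picks n2-2-3 (lowest: 29).
At n2-2-3, MAX picks n2-2-3-4 (highest: 29).
Terminal value 29.

root -> n2 -> n2-2 -> n2-2-3 -> n2-2-3-4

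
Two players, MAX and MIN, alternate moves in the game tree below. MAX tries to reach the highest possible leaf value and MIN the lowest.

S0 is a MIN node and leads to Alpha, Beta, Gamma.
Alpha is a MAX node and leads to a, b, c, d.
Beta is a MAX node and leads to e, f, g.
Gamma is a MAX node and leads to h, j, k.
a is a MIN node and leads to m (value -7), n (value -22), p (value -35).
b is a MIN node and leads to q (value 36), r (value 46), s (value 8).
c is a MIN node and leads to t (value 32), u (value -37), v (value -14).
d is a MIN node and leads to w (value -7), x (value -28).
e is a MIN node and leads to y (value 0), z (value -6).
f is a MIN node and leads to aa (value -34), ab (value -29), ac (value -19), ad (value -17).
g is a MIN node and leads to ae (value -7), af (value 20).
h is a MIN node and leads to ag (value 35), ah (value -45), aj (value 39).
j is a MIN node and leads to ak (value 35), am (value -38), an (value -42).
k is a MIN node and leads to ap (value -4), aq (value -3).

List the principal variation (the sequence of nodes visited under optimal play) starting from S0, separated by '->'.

S0 -> Beta -> e -> z

a (MIN): min(-7, -22, -35) = -35
b (MIN): min(36, 46, 8) = 8
c (MIN): min(32, -37, -14) = -37
d (MIN): min(-7, -28) = -28
Alpha (MAX): max(-35, 8, -37, -28) = 8
e (MIN): min(0, -6) = -6
f (MIN): min(-34, -29, -19, -17) = -34
g (MIN): min(-7, 20) = -7
Beta (MAX): max(-6, -34, -7) = -6
h (MIN): min(35, -45, 39) = -45
j (MIN): min(35, -38, -42) = -42
k (MIN): min(-4, -3) = -4
Gamma (MAX): max(-45, -42, -4) = -4
S0 (MIN): min(8, -6, -4) = -6
At S0, MIN picks Beta (lowest: -6).
At Beta, MAX picks e (highest: -6).
At e, MIN picks z (lowest: -6).
Terminal value -6.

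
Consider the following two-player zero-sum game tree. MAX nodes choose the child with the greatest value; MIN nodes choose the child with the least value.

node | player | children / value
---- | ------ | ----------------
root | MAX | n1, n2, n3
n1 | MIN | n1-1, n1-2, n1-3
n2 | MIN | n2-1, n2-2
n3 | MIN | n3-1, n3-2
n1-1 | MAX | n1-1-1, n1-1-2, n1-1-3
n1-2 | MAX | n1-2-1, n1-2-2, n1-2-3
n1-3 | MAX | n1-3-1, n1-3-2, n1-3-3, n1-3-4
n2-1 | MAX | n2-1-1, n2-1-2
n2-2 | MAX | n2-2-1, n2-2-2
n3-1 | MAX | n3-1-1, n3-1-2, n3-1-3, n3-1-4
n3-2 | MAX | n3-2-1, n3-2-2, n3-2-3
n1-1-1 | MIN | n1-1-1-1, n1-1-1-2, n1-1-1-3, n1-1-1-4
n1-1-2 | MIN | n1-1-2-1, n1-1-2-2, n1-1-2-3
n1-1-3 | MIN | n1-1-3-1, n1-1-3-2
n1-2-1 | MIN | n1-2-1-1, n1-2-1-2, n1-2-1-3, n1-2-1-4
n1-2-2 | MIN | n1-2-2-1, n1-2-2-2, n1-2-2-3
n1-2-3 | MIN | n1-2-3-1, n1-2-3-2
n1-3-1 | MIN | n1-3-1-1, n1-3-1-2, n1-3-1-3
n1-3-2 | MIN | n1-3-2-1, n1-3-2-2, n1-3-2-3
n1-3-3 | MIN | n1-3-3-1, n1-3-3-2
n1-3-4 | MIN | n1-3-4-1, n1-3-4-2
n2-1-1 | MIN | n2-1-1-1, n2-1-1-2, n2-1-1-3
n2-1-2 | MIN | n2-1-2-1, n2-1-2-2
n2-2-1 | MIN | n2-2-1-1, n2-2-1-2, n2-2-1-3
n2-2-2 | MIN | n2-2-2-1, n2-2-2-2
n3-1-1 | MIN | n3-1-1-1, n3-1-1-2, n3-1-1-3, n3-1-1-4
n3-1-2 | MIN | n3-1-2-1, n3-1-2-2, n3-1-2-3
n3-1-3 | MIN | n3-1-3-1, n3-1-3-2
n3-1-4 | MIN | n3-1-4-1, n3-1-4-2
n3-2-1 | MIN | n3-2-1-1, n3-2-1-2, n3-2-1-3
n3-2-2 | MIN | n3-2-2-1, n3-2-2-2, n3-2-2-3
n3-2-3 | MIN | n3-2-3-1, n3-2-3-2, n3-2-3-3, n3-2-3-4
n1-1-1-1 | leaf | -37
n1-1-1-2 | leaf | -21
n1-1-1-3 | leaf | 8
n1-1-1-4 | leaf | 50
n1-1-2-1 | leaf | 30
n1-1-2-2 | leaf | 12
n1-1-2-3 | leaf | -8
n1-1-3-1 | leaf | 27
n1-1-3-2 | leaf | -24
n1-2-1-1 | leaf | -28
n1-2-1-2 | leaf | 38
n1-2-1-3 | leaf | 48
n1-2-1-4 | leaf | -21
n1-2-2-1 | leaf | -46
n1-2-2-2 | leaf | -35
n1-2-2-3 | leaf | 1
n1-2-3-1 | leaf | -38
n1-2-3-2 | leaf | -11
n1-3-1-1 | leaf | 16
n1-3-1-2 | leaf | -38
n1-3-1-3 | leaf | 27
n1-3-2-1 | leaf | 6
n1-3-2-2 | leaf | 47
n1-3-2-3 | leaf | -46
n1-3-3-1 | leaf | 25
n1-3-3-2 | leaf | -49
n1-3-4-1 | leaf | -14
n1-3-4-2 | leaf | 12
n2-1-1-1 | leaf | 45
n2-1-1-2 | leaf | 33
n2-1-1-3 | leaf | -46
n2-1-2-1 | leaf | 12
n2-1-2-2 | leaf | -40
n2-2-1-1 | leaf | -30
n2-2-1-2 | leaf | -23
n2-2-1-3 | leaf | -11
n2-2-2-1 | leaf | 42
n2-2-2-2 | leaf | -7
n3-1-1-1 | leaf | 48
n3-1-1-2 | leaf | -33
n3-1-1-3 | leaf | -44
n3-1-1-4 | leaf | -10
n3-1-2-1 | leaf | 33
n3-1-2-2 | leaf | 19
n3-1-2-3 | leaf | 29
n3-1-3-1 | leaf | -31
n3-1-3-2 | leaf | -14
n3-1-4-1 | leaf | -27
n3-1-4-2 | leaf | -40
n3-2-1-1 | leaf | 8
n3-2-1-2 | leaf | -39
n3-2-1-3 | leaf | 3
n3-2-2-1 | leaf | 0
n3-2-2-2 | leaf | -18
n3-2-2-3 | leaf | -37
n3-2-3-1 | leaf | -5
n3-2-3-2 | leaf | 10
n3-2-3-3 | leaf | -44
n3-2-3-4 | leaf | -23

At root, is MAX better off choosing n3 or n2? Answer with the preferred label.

n3-1-1 (MIN): min(48, -33, -44, -10) = -44
n3-1-2 (MIN): min(33, 19, 29) = 19
n3-1-3 (MIN): min(-31, -14) = -31
n3-1-4 (MIN): min(-27, -40) = -40
n3-1 (MAX): max(-44, 19, -31, -40) = 19
n3-2-1 (MIN): min(8, -39, 3) = -39
n3-2-2 (MIN): min(0, -18, -37) = -37
n3-2-3 (MIN): min(-5, 10, -44, -23) = -44
n3-2 (MAX): max(-39, -37, -44) = -37
n3 (MIN): min(19, -37) = -37
n2-1-1 (MIN): min(45, 33, -46) = -46
n2-1-2 (MIN): min(12, -40) = -40
n2-1 (MAX): max(-46, -40) = -40
n2-2-1 (MIN): min(-30, -23, -11) = -30
n2-2-2 (MIN): min(42, -7) = -7
n2-2 (MAX): max(-30, -7) = -7
n2 (MIN): min(-40, -7) = -40
MAX prefers the higher value; n3=-37, n2=-40. n3 is better since -37 > -40.

n3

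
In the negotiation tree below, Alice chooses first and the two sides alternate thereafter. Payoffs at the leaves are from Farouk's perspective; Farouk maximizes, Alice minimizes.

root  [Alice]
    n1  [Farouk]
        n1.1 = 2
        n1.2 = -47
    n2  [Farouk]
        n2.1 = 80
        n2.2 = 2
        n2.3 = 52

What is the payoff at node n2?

n2 (Farouk): max(80, 2, 52) = 80

80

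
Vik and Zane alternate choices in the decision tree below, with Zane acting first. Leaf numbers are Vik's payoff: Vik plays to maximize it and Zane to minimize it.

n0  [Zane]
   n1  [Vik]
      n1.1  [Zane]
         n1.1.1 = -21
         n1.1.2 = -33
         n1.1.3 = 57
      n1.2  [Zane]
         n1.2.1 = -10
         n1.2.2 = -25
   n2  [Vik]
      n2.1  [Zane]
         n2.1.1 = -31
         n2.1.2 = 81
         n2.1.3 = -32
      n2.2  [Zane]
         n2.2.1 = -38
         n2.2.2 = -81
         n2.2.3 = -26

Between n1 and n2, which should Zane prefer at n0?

n1.1 (Zane): min(-21, -33, 57) = -33
n1.2 (Zane): min(-10, -25) = -25
n1 (Vik): max(-33, -25) = -25
n2.1 (Zane): min(-31, 81, -32) = -32
n2.2 (Zane): min(-38, -81, -26) = -81
n2 (Vik): max(-32, -81) = -32
Zane prefers the lower value; n1=-25, n2=-32. n2 is better since -32 < -25.

n2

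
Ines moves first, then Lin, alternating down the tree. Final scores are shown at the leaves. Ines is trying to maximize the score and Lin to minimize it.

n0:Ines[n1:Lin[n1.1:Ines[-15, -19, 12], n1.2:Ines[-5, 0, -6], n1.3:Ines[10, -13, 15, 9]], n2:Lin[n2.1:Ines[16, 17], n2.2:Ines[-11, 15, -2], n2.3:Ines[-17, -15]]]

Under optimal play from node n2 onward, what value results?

-15

n2.1 (Ines): max(16, 17) = 17
n2.2 (Ines): max(-11, 15, -2) = 15
n2.3 (Ines): max(-17, -15) = -15
n2 (Lin): min(17, 15, -15) = -15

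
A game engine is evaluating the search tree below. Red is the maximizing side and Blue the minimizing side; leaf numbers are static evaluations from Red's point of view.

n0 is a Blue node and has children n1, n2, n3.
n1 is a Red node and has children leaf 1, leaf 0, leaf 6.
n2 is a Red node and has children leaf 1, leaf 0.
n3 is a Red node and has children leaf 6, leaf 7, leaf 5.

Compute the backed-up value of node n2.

1

n2 (Red): max(1, 0) = 1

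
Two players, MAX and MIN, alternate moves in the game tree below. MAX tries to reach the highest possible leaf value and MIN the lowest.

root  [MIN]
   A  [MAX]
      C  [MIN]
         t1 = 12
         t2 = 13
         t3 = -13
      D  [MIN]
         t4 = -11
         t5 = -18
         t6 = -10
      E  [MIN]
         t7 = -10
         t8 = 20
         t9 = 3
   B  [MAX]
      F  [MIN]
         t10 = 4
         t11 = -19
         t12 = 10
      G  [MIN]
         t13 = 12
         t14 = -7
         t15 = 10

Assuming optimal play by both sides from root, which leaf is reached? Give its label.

t7

C (MIN): min(12, 13, -13) = -13
D (MIN): min(-11, -18, -10) = -18
E (MIN): min(-10, 20, 3) = -10
A (MAX): max(-13, -18, -10) = -10
F (MIN): min(4, -19, 10) = -19
G (MIN): min(12, -7, 10) = -7
B (MAX): max(-19, -7) = -7
root (MIN): min(-10, -7) = -10
At root, MIN picks A (lowest: -10).
At A, MAX picks E (highest: -10).
At E, MIN picks t7 (lowest: -10).
Terminal value -10.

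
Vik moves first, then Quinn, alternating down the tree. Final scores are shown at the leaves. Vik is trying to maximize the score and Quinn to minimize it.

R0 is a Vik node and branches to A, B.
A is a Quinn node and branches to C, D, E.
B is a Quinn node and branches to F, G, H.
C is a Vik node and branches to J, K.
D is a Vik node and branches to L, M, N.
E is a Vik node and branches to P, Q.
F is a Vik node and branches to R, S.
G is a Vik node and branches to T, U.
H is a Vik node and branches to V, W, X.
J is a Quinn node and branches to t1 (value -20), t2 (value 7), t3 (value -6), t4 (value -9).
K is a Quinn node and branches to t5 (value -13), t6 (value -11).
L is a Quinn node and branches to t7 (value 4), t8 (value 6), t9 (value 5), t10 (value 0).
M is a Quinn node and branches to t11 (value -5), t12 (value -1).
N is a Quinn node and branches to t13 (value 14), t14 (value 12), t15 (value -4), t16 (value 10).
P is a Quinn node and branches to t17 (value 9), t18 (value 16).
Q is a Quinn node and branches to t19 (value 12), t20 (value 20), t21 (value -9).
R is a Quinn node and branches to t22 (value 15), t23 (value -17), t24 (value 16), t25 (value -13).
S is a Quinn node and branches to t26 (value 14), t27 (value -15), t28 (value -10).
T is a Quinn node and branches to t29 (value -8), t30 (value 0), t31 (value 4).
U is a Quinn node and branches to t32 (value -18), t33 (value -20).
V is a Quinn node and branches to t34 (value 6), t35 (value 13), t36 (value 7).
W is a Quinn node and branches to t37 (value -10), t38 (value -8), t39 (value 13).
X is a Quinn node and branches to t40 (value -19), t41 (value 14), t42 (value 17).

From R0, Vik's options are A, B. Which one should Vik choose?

A

J (Quinn): min(-20, 7, -6, -9) = -20
K (Quinn): min(-13, -11) = -13
C (Vik): max(-20, -13) = -13
L (Quinn): min(4, 6, 5, 0) = 0
M (Quinn): min(-5, -1) = -5
N (Quinn): min(14, 12, -4, 10) = -4
D (Vik): max(0, -5, -4) = 0
P (Quinn): min(9, 16) = 9
Q (Quinn): min(12, 20, -9) = -9
E (Vik): max(9, -9) = 9
A (Quinn): min(-13, 0, 9) = -13
R (Quinn): min(15, -17, 16, -13) = -17
S (Quinn): min(14, -15, -10) = -15
F (Vik): max(-17, -15) = -15
T (Quinn): min(-8, 0, 4) = -8
U (Quinn): min(-18, -20) = -20
G (Vik): max(-8, -20) = -8
V (Quinn): min(6, 13, 7) = 6
W (Quinn): min(-10, -8, 13) = -10
X (Quinn): min(-19, 14, 17) = -19
H (Vik): max(6, -10, -19) = 6
B (Quinn): min(-15, -8, 6) = -15
R0 (Vik): max(-13, -15) = -13
Vik at R0 wants the highest of {A=-13, B=-15}, so chooses A.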